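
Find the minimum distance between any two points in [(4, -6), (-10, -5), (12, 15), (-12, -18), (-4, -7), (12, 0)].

Computing all pairwise distances among 6 points:

d((4, -6), (-10, -5)) = 14.0357
d((4, -6), (12, 15)) = 22.4722
d((4, -6), (-12, -18)) = 20.0
d((4, -6), (-4, -7)) = 8.0623
d((4, -6), (12, 0)) = 10.0
d((-10, -5), (12, 15)) = 29.7321
d((-10, -5), (-12, -18)) = 13.1529
d((-10, -5), (-4, -7)) = 6.3246 <-- minimum
d((-10, -5), (12, 0)) = 22.561
d((12, 15), (-12, -18)) = 40.8044
d((12, 15), (-4, -7)) = 27.2029
d((12, 15), (12, 0)) = 15.0
d((-12, -18), (-4, -7)) = 13.6015
d((-12, -18), (12, 0)) = 30.0
d((-4, -7), (12, 0)) = 17.4642

Closest pair: (-10, -5) and (-4, -7) with distance 6.3246

The closest pair is (-10, -5) and (-4, -7) with Euclidean distance 6.3246. For 6 points, brute-force pairwise comparison is shown above. For large n, the divide-and-conquer algorithm (sort by x, recurse on halves, check the dividing strip) achieves O(n log n).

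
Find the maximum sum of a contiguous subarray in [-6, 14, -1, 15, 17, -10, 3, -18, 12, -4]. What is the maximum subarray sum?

Using Kadane's algorithm on [-6, 14, -1, 15, 17, -10, 3, -18, 12, -4]:

Scanning through the array:
Position 1 (value 14): max_ending_here = 14, max_so_far = 14
Position 2 (value -1): max_ending_here = 13, max_so_far = 14
Position 3 (value 15): max_ending_here = 28, max_so_far = 28
Position 4 (value 17): max_ending_here = 45, max_so_far = 45
Position 5 (value -10): max_ending_here = 35, max_so_far = 45
Position 6 (value 3): max_ending_here = 38, max_so_far = 45
Position 7 (value -18): max_ending_here = 20, max_so_far = 45
Position 8 (value 12): max_ending_here = 32, max_so_far = 45
Position 9 (value -4): max_ending_here = 28, max_so_far = 45

Maximum subarray: [14, -1, 15, 17]
Maximum sum: 45

The maximum subarray is [14, -1, 15, 17] with sum 45. This subarray runs from index 1 to index 4.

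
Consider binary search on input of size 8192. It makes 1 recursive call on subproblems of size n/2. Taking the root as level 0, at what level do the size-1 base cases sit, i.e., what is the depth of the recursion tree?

For divide and conquer with division factor 2:

Problem sizes at each level:
Level 0: 8192
Level 1: 4096
Level 2: 2048
Level 3: 1024
Level 4: 512
Level 5: 256
Level 6: 128
Level 7: 64
Level 8: 32
Level 9: 16
Level 10: 8
Level 11: 4
Level 12: 2
Level 13: 1

The root is level 0 and the size-1 base case is level 13 (the tree spans levels 0 through 13, i.e. 14 levels counting the root), so the depth is the number of divisions: log_2(8192) = 13

The recursion tree depth is log_2(8192) = 13. At each level, the problem size is divided by 2, so it takes 13 divisions to reduce to a base case of size 1. The algorithm makes 1 recursive call at each level.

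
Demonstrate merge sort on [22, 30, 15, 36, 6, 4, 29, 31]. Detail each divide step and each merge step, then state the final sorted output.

Merge sort trace:

Split: [22, 30, 15, 36, 6, 4, 29, 31] -> [22, 30, 15, 36] and [6, 4, 29, 31]
  Split: [22, 30, 15, 36] -> [22, 30] and [15, 36]
    Split: [22, 30] -> [22] and [30]
    Merge: [22] + [30] -> [22, 30]
    Split: [15, 36] -> [15] and [36]
    Merge: [15] + [36] -> [15, 36]
  Merge: [22, 30] + [15, 36] -> [15, 22, 30, 36]
  Split: [6, 4, 29, 31] -> [6, 4] and [29, 31]
    Split: [6, 4] -> [6] and [4]
    Merge: [6] + [4] -> [4, 6]
    Split: [29, 31] -> [29] and [31]
    Merge: [29] + [31] -> [29, 31]
  Merge: [4, 6] + [29, 31] -> [4, 6, 29, 31]
Merge: [15, 22, 30, 36] + [4, 6, 29, 31] -> [4, 6, 15, 22, 29, 30, 31, 36]

Final sorted array: [4, 6, 15, 22, 29, 30, 31, 36]

The merge sort proceeds by recursively splitting the array and merging sorted halves.
After all merges, the sorted array is [4, 6, 15, 22, 29, 30, 31, 36].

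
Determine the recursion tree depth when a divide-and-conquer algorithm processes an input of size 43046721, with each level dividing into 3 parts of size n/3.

For divide and conquer with division factor 3:

Problem sizes at each level:
Level 0: 43046721
Level 1: 14348907
Level 2: 4782969
Level 3: 1594323
Level 4: 531441
Level 5: 177147
Level 6: 59049
Level 7: 19683
Level 8: 6561
Level 9: 2187
Level 10: 729
Level 11: 243
Level 12: 81
Level 13: 27
Level 14: 9
Level 15: 3
Level 16: 1

The root is level 0 and the size-1 base case is level 16 (the tree spans levels 0 through 16, i.e. 17 levels counting the root), so the depth is the number of divisions: log_3(43046721) = 16

The recursion tree depth is log_3(43046721) = 16. At each level, the problem size is divided by 3, so it takes 16 divisions to reduce to a base case of size 1. The algorithm makes 3 recursive calls at each level.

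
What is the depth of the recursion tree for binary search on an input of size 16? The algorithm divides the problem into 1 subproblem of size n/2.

For divide and conquer with division factor 2:

Problem sizes at each level:
Level 0: 16
Level 1: 8
Level 2: 4
Level 3: 2
Level 4: 1

The root is level 0 and the size-1 base case is level 4 (the tree spans levels 0 through 4, i.e. 5 levels counting the root), so the depth is the number of divisions: log_2(16) = 4

The recursion tree depth is log_2(16) = 4. At each level, the problem size is divided by 2, so it takes 4 divisions to reduce to a base case of size 1. The algorithm makes 1 recursive call at each level.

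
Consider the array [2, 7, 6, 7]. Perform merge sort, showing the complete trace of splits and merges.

Merge sort trace:

Split: [2, 7, 6, 7] -> [2, 7] and [6, 7]
  Split: [2, 7] -> [2] and [7]
  Merge: [2] + [7] -> [2, 7]
  Split: [6, 7] -> [6] and [7]
  Merge: [6] + [7] -> [6, 7]
Merge: [2, 7] + [6, 7] -> [2, 6, 7, 7]

Final sorted array: [2, 6, 7, 7]

The merge sort proceeds by recursively splitting the array and merging sorted halves.
After all merges, the sorted array is [2, 6, 7, 7].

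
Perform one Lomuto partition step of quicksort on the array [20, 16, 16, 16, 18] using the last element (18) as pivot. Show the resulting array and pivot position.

Lomuto partition with pivot = 18:

Initial array: [20, 16, 16, 16, 18]

arr[0]=20 > 18: no swap
arr[1]=16 <= 18: swap with position 0, array becomes [16, 20, 16, 16, 18]
arr[2]=16 <= 18: swap with position 1, array becomes [16, 16, 20, 16, 18]
arr[3]=16 <= 18: swap with position 2, array becomes [16, 16, 16, 20, 18]

Place pivot at position 3: [16, 16, 16, 18, 20]
Pivot position: 3

After partitioning with pivot 18, the array becomes [16, 16, 16, 18, 20]. The pivot is placed at index 3. All elements to the left of the pivot are <= 18, and all elements to the right are > 18.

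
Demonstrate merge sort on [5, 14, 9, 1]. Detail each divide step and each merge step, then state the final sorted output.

Merge sort trace:

Split: [5, 14, 9, 1] -> [5, 14] and [9, 1]
  Split: [5, 14] -> [5] and [14]
  Merge: [5] + [14] -> [5, 14]
  Split: [9, 1] -> [9] and [1]
  Merge: [9] + [1] -> [1, 9]
Merge: [5, 14] + [1, 9] -> [1, 5, 9, 14]

Final sorted array: [1, 5, 9, 14]

The merge sort proceeds by recursively splitting the array and merging sorted halves.
After all merges, the sorted array is [1, 5, 9, 14].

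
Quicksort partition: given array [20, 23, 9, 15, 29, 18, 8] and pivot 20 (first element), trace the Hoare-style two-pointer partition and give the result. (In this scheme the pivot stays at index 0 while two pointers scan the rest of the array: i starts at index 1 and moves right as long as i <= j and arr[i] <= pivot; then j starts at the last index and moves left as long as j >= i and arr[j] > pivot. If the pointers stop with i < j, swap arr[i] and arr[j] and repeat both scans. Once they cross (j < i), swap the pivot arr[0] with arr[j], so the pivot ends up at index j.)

Hoare-style two-pointer partition with pivot = 20:

Initial array: [20, 23, 9, 15, 29, 18, 8]

Pointers start at i = 1, j = 6.
i stops at index 1 (arr[1]=23 > 20), j stops at index 6 (arr[6]=8 <= 20): swap arr[1] and arr[6], array becomes [20, 8, 9, 15, 29, 18, 23]
i stops at index 4 (arr[4]=29 > 20), j stops at index 5 (arr[5]=18 <= 20): swap arr[4] and arr[5], array becomes [20, 8, 9, 15, 18, 29, 23]
i ends at 5, j ends at 4: the pointers have crossed (j < i), so scanning stops.

Swap pivot arr[0] with arr[4] to place pivot at position 4: [18, 8, 9, 15, 20, 29, 23]
Pivot position: 4

After partitioning with pivot 20, the array becomes [18, 8, 9, 15, 20, 29, 23]. The pivot is placed at index 4. All elements to the left of the pivot are <= 20, and all elements to the right are > 20.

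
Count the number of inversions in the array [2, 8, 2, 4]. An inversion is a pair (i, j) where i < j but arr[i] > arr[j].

Finding inversions in [2, 8, 2, 4]:

(1, 2): arr[1]=8 > arr[2]=2
(1, 3): arr[1]=8 > arr[3]=4

Total inversions: 2

The array has 2 inversion(s): (1,2), (1,3). Each pair (i,j) satisfies i < j and arr[i] > arr[j].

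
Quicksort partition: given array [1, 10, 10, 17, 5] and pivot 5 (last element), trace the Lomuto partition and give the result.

Lomuto partition with pivot = 5:

Initial array: [1, 10, 10, 17, 5]

arr[0]=1 <= 5: swap with position 0, array becomes [1, 10, 10, 17, 5]
arr[1]=10 > 5: no swap
arr[2]=10 > 5: no swap
arr[3]=17 > 5: no swap

Place pivot at position 1: [1, 5, 10, 17, 10]
Pivot position: 1

After partitioning with pivot 5, the array becomes [1, 5, 10, 17, 10]. The pivot is placed at index 1. All elements to the left of the pivot are <= 5, and all elements to the right are > 5.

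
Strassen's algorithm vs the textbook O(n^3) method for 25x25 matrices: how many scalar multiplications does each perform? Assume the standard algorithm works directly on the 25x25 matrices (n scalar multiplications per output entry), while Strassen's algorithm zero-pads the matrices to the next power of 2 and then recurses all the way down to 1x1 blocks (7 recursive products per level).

Matrix multiplication for 25x25 matrices:

Strassen's algorithm requires power-of-2 dimensions. Pad 25x25 to 32x32 (next power of 2).

Standard algorithm: 25^3 = 15625 multiplications
Strassen's algorithm: 7^(log2(32)) = 7^5 = 16807 multiplications
Difference: 15625 - 16807 = -1182 (Strassen uses MORE here due to padding overhead — for small or just-over-power-of-2 n, padding can outweigh the per-level savings)

Standard: 15625 multiplications (25^3). Strassen: 16807 multiplications (7^5, after padding to 32x32). Strassen reduces 8 recursive multiplications to 7 at each level.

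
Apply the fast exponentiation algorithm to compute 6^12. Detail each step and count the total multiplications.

Computing 6^12 by squaring (build up from 6^1; each line after the first costs one multiplication):

6^1 = 6
6^2 = (6^1)^2 = 6^2 = 36
6^3 = 6 * 6^2 = 6 * 36 = 216
6^6 = (6^3)^2 = 216^2 = 46656
6^12 = (6^6)^2 = 46656^2 = 2176782336

Result: 2176782336
Multiplications needed: 4 (4 lines after 6^1)

6^12 = 2176782336. Using exponentiation by squaring, this requires 4 multiplications. The key idea: if the exponent is even, square the half-power; if odd, multiply by the base once.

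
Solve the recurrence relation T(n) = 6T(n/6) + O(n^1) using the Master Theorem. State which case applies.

Master Theorem for T(n) = 6T(n/6) + O(n^1):

a = 6, b = 6, c = 1
log_b(a) = log_6(6) = 1.0000

Case 2: c = 1 = log_6(6) = 1.0000
T(n) = O(n^1 log n) = O(n log n)

For T(n) = 6T(n/6) + O(n^1): log_6(6) = 1.0000. This is Case 2 of the Master Theorem (c = log_b(a), equal work at all levels), giving O(n log n).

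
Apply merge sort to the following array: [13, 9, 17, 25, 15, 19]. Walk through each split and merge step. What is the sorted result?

Merge sort trace:

Split: [13, 9, 17, 25, 15, 19] -> [13, 9, 17] and [25, 15, 19]
  Split: [13, 9, 17] -> [13] and [9, 17]
    Split: [9, 17] -> [9] and [17]
    Merge: [9] + [17] -> [9, 17]
  Merge: [13] + [9, 17] -> [9, 13, 17]
  Split: [25, 15, 19] -> [25] and [15, 19]
    Split: [15, 19] -> [15] and [19]
    Merge: [15] + [19] -> [15, 19]
  Merge: [25] + [15, 19] -> [15, 19, 25]
Merge: [9, 13, 17] + [15, 19, 25] -> [9, 13, 15, 17, 19, 25]

Final sorted array: [9, 13, 15, 17, 19, 25]

The merge sort proceeds by recursively splitting the array and merging sorted halves.
After all merges, the sorted array is [9, 13, 15, 17, 19, 25].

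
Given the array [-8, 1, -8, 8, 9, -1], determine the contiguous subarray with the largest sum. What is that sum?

Using Kadane's algorithm on [-8, 1, -8, 8, 9, -1]:

Scanning through the array:
Position 1 (value 1): max_ending_here = 1, max_so_far = 1
Position 2 (value -8): max_ending_here = -7, max_so_far = 1
Position 3 (value 8): max_ending_here = 8, max_so_far = 8
Position 4 (value 9): max_ending_here = 17, max_so_far = 17
Position 5 (value -1): max_ending_here = 16, max_so_far = 17

Maximum subarray: [8, 9]
Maximum sum: 17

The maximum subarray is [8, 9] with sum 17. This subarray runs from index 3 to index 4.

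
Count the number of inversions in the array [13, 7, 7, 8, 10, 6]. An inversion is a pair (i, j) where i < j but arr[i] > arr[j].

Finding inversions in [13, 7, 7, 8, 10, 6]:

(0, 1): arr[0]=13 > arr[1]=7
(0, 2): arr[0]=13 > arr[2]=7
(0, 3): arr[0]=13 > arr[3]=8
(0, 4): arr[0]=13 > arr[4]=10
(0, 5): arr[0]=13 > arr[5]=6
(1, 5): arr[1]=7 > arr[5]=6
(2, 5): arr[2]=7 > arr[5]=6
(3, 5): arr[3]=8 > arr[5]=6
(4, 5): arr[4]=10 > arr[5]=6

Total inversions: 9

The array has 9 inversion(s): (0,1), (0,2), (0,3), (0,4), (0,5), (1,5), (2,5), (3,5), (4,5). Each pair (i,j) satisfies i < j and arr[i] > arr[j].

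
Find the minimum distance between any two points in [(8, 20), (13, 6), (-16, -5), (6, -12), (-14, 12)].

Computing all pairwise distances among 5 points:

d((8, 20), (13, 6)) = 14.8661 <-- minimum
d((8, 20), (-16, -5)) = 34.6554
d((8, 20), (6, -12)) = 32.0624
d((8, 20), (-14, 12)) = 23.4094
d((13, 6), (-16, -5)) = 31.0161
d((13, 6), (6, -12)) = 19.3132
d((13, 6), (-14, 12)) = 27.6586
d((-16, -5), (6, -12)) = 23.0868
d((-16, -5), (-14, 12)) = 17.1172
d((6, -12), (-14, 12)) = 31.241

Closest pair: (8, 20) and (13, 6) with distance 14.8661

The closest pair is (8, 20) and (13, 6) with Euclidean distance 14.8661. For 5 points, brute-force pairwise comparison is shown above. For large n, the divide-and-conquer algorithm (sort by x, recurse on halves, check the dividing strip) achieves O(n log n).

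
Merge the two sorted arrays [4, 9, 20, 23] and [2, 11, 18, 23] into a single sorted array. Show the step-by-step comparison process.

Merging process:

Compare 4 vs 2: take 2 from right. Merged: [2]
Compare 4 vs 11: take 4 from left. Merged: [2, 4]
Compare 9 vs 11: take 9 from left. Merged: [2, 4, 9]
Compare 20 vs 11: take 11 from right. Merged: [2, 4, 9, 11]
Compare 20 vs 18: take 18 from right. Merged: [2, 4, 9, 11, 18]
Compare 20 vs 23: take 20 from left. Merged: [2, 4, 9, 11, 18, 20]
Compare 23 vs 23: take 23 from left. Merged: [2, 4, 9, 11, 18, 20, 23]
Append remaining from right: [23]. Merged: [2, 4, 9, 11, 18, 20, 23, 23]

Final merged array: [2, 4, 9, 11, 18, 20, 23, 23]
Total comparisons: 7

The merged array is [2, 4, 9, 11, 18, 20, 23, 23], requiring 7 comparisons. The merge step runs in O(n) time where n is the total number of elements.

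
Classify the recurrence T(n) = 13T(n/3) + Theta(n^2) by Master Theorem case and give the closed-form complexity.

Master Theorem for T(n) = 13T(n/3) + O(n^2):

a = 13, b = 3, c = 2
log_b(a) = log_3(13) = 2.3347

Case 1: c = 2 < log_3(13) = 2.3347
T(n) = O(n^(log_3 13))

For T(n) = 13T(n/3) + O(n^2): log_3(13) = 2.3347. This is Case 1 of the Master Theorem (c < log_b(a), work dominated by leaves), giving O(n^(log_3 13)).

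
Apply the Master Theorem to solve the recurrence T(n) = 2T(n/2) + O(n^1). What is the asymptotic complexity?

Master Theorem for T(n) = 2T(n/2) + O(n^1):

a = 2, b = 2, c = 1
log_b(a) = log_2(2) = 1.0000

Case 2: c = 1 = log_2(2) = 1.0000
T(n) = O(n^1 log n) = O(n log n)

For T(n) = 2T(n/2) + O(n^1): log_2(2) = 1.0000. This is Case 2 of the Master Theorem (c = log_b(a), equal work at all levels), giving O(n log n).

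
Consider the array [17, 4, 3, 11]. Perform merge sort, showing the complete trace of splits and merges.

Merge sort trace:

Split: [17, 4, 3, 11] -> [17, 4] and [3, 11]
  Split: [17, 4] -> [17] and [4]
  Merge: [17] + [4] -> [4, 17]
  Split: [3, 11] -> [3] and [11]
  Merge: [3] + [11] -> [3, 11]
Merge: [4, 17] + [3, 11] -> [3, 4, 11, 17]

Final sorted array: [3, 4, 11, 17]

The merge sort proceeds by recursively splitting the array and merging sorted halves.
After all merges, the sorted array is [3, 4, 11, 17].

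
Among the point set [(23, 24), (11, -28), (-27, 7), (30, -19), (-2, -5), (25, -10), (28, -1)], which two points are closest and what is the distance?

Computing all pairwise distances among 7 points:

d((23, 24), (11, -28)) = 53.3667
d((23, 24), (-27, 7)) = 52.811
d((23, 24), (30, -19)) = 43.566
d((23, 24), (-2, -5)) = 38.2884
d((23, 24), (25, -10)) = 34.0588
d((23, 24), (28, -1)) = 25.4951
d((11, -28), (-27, 7)) = 51.6624
d((11, -28), (30, -19)) = 21.0238
d((11, -28), (-2, -5)) = 26.4197
d((11, -28), (25, -10)) = 22.8035
d((11, -28), (28, -1)) = 31.9061
d((-27, 7), (30, -19)) = 62.6498
d((-27, 7), (-2, -5)) = 27.7308
d((-27, 7), (25, -10)) = 54.7083
d((-27, 7), (28, -1)) = 55.5788
d((30, -19), (-2, -5)) = 34.9285
d((30, -19), (25, -10)) = 10.2956
d((30, -19), (28, -1)) = 18.1108
d((-2, -5), (25, -10)) = 27.4591
d((-2, -5), (28, -1)) = 30.2655
d((25, -10), (28, -1)) = 9.4868 <-- minimum

Closest pair: (25, -10) and (28, -1) with distance 9.4868

The closest pair is (25, -10) and (28, -1) with Euclidean distance 9.4868. For 7 points, brute-force pairwise comparison is shown above. For large n, the divide-and-conquer algorithm (sort by x, recurse on halves, check the dividing strip) achieves O(n log n).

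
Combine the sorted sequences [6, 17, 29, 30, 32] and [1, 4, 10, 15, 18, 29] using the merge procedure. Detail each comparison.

Merging process:

Compare 6 vs 1: take 1 from right. Merged: [1]
Compare 6 vs 4: take 4 from right. Merged: [1, 4]
Compare 6 vs 10: take 6 from left. Merged: [1, 4, 6]
Compare 17 vs 10: take 10 from right. Merged: [1, 4, 6, 10]
Compare 17 vs 15: take 15 from right. Merged: [1, 4, 6, 10, 15]
Compare 17 vs 18: take 17 from left. Merged: [1, 4, 6, 10, 15, 17]
Compare 29 vs 18: take 18 from right. Merged: [1, 4, 6, 10, 15, 17, 18]
Compare 29 vs 29: take 29 from left. Merged: [1, 4, 6, 10, 15, 17, 18, 29]
Compare 30 vs 29: take 29 from right. Merged: [1, 4, 6, 10, 15, 17, 18, 29, 29]
Append remaining from left: [30, 32]. Merged: [1, 4, 6, 10, 15, 17, 18, 29, 29, 30, 32]

Final merged array: [1, 4, 6, 10, 15, 17, 18, 29, 29, 30, 32]
Total comparisons: 9

The merged array is [1, 4, 6, 10, 15, 17, 18, 29, 29, 30, 32], requiring 9 comparisons. The merge step runs in O(n) time where n is the total number of elements.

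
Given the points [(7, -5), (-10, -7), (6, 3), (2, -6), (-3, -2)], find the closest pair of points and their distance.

Computing all pairwise distances among 5 points:

d((7, -5), (-10, -7)) = 17.1172
d((7, -5), (6, 3)) = 8.0623
d((7, -5), (2, -6)) = 5.099 <-- minimum
d((7, -5), (-3, -2)) = 10.4403
d((-10, -7), (6, 3)) = 18.868
d((-10, -7), (2, -6)) = 12.0416
d((-10, -7), (-3, -2)) = 8.6023
d((6, 3), (2, -6)) = 9.8489
d((6, 3), (-3, -2)) = 10.2956
d((2, -6), (-3, -2)) = 6.4031

Closest pair: (7, -5) and (2, -6) with distance 5.099

The closest pair is (7, -5) and (2, -6) with Euclidean distance 5.099. For 5 points, brute-force pairwise comparison is shown above. For large n, the divide-and-conquer algorithm (sort by x, recurse on halves, check the dividing strip) achieves O(n log n).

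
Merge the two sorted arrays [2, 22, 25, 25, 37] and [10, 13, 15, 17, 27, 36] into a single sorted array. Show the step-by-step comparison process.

Merging process:

Compare 2 vs 10: take 2 from left. Merged: [2]
Compare 22 vs 10: take 10 from right. Merged: [2, 10]
Compare 22 vs 13: take 13 from right. Merged: [2, 10, 13]
Compare 22 vs 15: take 15 from right. Merged: [2, 10, 13, 15]
Compare 22 vs 17: take 17 from right. Merged: [2, 10, 13, 15, 17]
Compare 22 vs 27: take 22 from left. Merged: [2, 10, 13, 15, 17, 22]
Compare 25 vs 27: take 25 from left. Merged: [2, 10, 13, 15, 17, 22, 25]
Compare 25 vs 27: take 25 from left. Merged: [2, 10, 13, 15, 17, 22, 25, 25]
Compare 37 vs 27: take 27 from right. Merged: [2, 10, 13, 15, 17, 22, 25, 25, 27]
Compare 37 vs 36: take 36 from right. Merged: [2, 10, 13, 15, 17, 22, 25, 25, 27, 36]
Append remaining from left: [37]. Merged: [2, 10, 13, 15, 17, 22, 25, 25, 27, 36, 37]

Final merged array: [2, 10, 13, 15, 17, 22, 25, 25, 27, 36, 37]
Total comparisons: 10

The merged array is [2, 10, 13, 15, 17, 22, 25, 25, 27, 36, 37], requiring 10 comparisons. The merge step runs in O(n) time where n is the total number of elements.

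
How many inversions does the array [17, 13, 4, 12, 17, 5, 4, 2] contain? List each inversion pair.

Finding inversions in [17, 13, 4, 12, 17, 5, 4, 2]:

(0, 1): arr[0]=17 > arr[1]=13
(0, 2): arr[0]=17 > arr[2]=4
(0, 3): arr[0]=17 > arr[3]=12
(0, 5): arr[0]=17 > arr[5]=5
(0, 6): arr[0]=17 > arr[6]=4
(0, 7): arr[0]=17 > arr[7]=2
(1, 2): arr[1]=13 > arr[2]=4
(1, 3): arr[1]=13 > arr[3]=12
(1, 5): arr[1]=13 > arr[5]=5
(1, 6): arr[1]=13 > arr[6]=4
(1, 7): arr[1]=13 > arr[7]=2
(2, 7): arr[2]=4 > arr[7]=2
(3, 5): arr[3]=12 > arr[5]=5
(3, 6): arr[3]=12 > arr[6]=4
(3, 7): arr[3]=12 > arr[7]=2
(4, 5): arr[4]=17 > arr[5]=5
(4, 6): arr[4]=17 > arr[6]=4
(4, 7): arr[4]=17 > arr[7]=2
(5, 6): arr[5]=5 > arr[6]=4
(5, 7): arr[5]=5 > arr[7]=2
(6, 7): arr[6]=4 > arr[7]=2

Total inversions: 21

The array has 21 inversion(s): (0,1), (0,2), (0,3), (0,5), (0,6), (0,7), (1,2), (1,3), (1,5), (1,6), (1,7), (2,7), (3,5), (3,6), (3,7), (4,5), (4,6), (4,7), (5,6), (5,7), (6,7). Each pair (i,j) satisfies i < j and arr[i] > arr[j].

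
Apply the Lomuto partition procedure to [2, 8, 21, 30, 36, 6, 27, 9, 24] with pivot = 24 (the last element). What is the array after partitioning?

Lomuto partition with pivot = 24:

Initial array: [2, 8, 21, 30, 36, 6, 27, 9, 24]

arr[0]=2 <= 24: swap with position 0, array becomes [2, 8, 21, 30, 36, 6, 27, 9, 24]
arr[1]=8 <= 24: swap with position 1, array becomes [2, 8, 21, 30, 36, 6, 27, 9, 24]
arr[2]=21 <= 24: swap with position 2, array becomes [2, 8, 21, 30, 36, 6, 27, 9, 24]
arr[3]=30 > 24: no swap
arr[4]=36 > 24: no swap
arr[5]=6 <= 24: swap with position 3, array becomes [2, 8, 21, 6, 36, 30, 27, 9, 24]
arr[6]=27 > 24: no swap
arr[7]=9 <= 24: swap with position 4, array becomes [2, 8, 21, 6, 9, 30, 27, 36, 24]

Place pivot at position 5: [2, 8, 21, 6, 9, 24, 27, 36, 30]
Pivot position: 5

After partitioning with pivot 24, the array becomes [2, 8, 21, 6, 9, 24, 27, 36, 30]. The pivot is placed at index 5. All elements to the left of the pivot are <= 24, and all elements to the right are > 24.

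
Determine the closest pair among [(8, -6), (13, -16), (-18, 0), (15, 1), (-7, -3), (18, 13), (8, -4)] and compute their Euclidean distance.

Computing all pairwise distances among 7 points:

d((8, -6), (13, -16)) = 11.1803
d((8, -6), (-18, 0)) = 26.6833
d((8, -6), (15, 1)) = 9.8995
d((8, -6), (-7, -3)) = 15.2971
d((8, -6), (18, 13)) = 21.4709
d((8, -6), (8, -4)) = 2.0 <-- minimum
d((13, -16), (-18, 0)) = 34.8855
d((13, -16), (15, 1)) = 17.1172
d((13, -16), (-7, -3)) = 23.8537
d((13, -16), (18, 13)) = 29.4279
d((13, -16), (8, -4)) = 13.0
d((-18, 0), (15, 1)) = 33.0151
d((-18, 0), (-7, -3)) = 11.4018
d((-18, 0), (18, 13)) = 38.2753
d((-18, 0), (8, -4)) = 26.3059
d((15, 1), (-7, -3)) = 22.3607
d((15, 1), (18, 13)) = 12.3693
d((15, 1), (8, -4)) = 8.6023
d((-7, -3), (18, 13)) = 29.6816
d((-7, -3), (8, -4)) = 15.0333
d((18, 13), (8, -4)) = 19.7231

Closest pair: (8, -6) and (8, -4) with distance 2.0

The closest pair is (8, -6) and (8, -4) with Euclidean distance 2.0. For 7 points, brute-force pairwise comparison is shown above. For large n, the divide-and-conquer algorithm (sort by x, recurse on halves, check the dividing strip) achieves O(n log n).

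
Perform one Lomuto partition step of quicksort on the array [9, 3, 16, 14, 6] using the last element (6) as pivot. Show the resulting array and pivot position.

Lomuto partition with pivot = 6:

Initial array: [9, 3, 16, 14, 6]

arr[0]=9 > 6: no swap
arr[1]=3 <= 6: swap with position 0, array becomes [3, 9, 16, 14, 6]
arr[2]=16 > 6: no swap
arr[3]=14 > 6: no swap

Place pivot at position 1: [3, 6, 16, 14, 9]
Pivot position: 1

After partitioning with pivot 6, the array becomes [3, 6, 16, 14, 9]. The pivot is placed at index 1. All elements to the left of the pivot are <= 6, and all elements to the right are > 6.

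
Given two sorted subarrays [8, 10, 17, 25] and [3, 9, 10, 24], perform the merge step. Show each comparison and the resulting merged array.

Merging process:

Compare 8 vs 3: take 3 from right. Merged: [3]
Compare 8 vs 9: take 8 from left. Merged: [3, 8]
Compare 10 vs 9: take 9 from right. Merged: [3, 8, 9]
Compare 10 vs 10: take 10 from left. Merged: [3, 8, 9, 10]
Compare 17 vs 10: take 10 from right. Merged: [3, 8, 9, 10, 10]
Compare 17 vs 24: take 17 from left. Merged: [3, 8, 9, 10, 10, 17]
Compare 25 vs 24: take 24 from right. Merged: [3, 8, 9, 10, 10, 17, 24]
Append remaining from left: [25]. Merged: [3, 8, 9, 10, 10, 17, 24, 25]

Final merged array: [3, 8, 9, 10, 10, 17, 24, 25]
Total comparisons: 7

The merged array is [3, 8, 9, 10, 10, 17, 24, 25], requiring 7 comparisons. The merge step runs in O(n) time where n is the total number of elements.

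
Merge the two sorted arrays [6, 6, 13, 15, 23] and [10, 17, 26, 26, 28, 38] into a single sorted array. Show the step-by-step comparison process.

Merging process:

Compare 6 vs 10: take 6 from left. Merged: [6]
Compare 6 vs 10: take 6 from left. Merged: [6, 6]
Compare 13 vs 10: take 10 from right. Merged: [6, 6, 10]
Compare 13 vs 17: take 13 from left. Merged: [6, 6, 10, 13]
Compare 15 vs 17: take 15 from left. Merged: [6, 6, 10, 13, 15]
Compare 23 vs 17: take 17 from right. Merged: [6, 6, 10, 13, 15, 17]
Compare 23 vs 26: take 23 from left. Merged: [6, 6, 10, 13, 15, 17, 23]
Append remaining from right: [26, 26, 28, 38]. Merged: [6, 6, 10, 13, 15, 17, 23, 26, 26, 28, 38]

Final merged array: [6, 6, 10, 13, 15, 17, 23, 26, 26, 28, 38]
Total comparisons: 7

The merged array is [6, 6, 10, 13, 15, 17, 23, 26, 26, 28, 38], requiring 7 comparisons. The merge step runs in O(n) time where n is the total number of elements.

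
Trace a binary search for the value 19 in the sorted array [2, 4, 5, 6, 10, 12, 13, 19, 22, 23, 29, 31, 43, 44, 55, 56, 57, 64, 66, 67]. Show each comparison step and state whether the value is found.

Binary search for 19 in [2, 4, 5, 6, 10, 12, 13, 19, 22, 23, 29, 31, 43, 44, 55, 56, 57, 64, 66, 67]:

lo=0, hi=19, mid=9, arr[mid]=23 -> 23 > 19, search left half
lo=0, hi=8, mid=4, arr[mid]=10 -> 10 < 19, search right half
lo=5, hi=8, mid=6, arr[mid]=13 -> 13 < 19, search right half
lo=7, hi=8, mid=7, arr[mid]=19 -> Found target at index 7!

Binary search finds 19 at index 7 after 4 comparisons. The search repeatedly halves the search space by comparing with the middle element.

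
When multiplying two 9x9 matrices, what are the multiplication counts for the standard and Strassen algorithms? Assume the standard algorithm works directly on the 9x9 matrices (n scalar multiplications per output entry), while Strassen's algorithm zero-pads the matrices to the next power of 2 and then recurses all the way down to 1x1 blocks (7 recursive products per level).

Matrix multiplication for 9x9 matrices:

Strassen's algorithm requires power-of-2 dimensions. Pad 9x9 to 16x16 (next power of 2).

Standard algorithm: 9^3 = 729 multiplications
Strassen's algorithm: 7^(log2(16)) = 7^4 = 2401 multiplications
Difference: 729 - 2401 = -1672 (Strassen uses MORE here due to padding overhead — for small or just-over-power-of-2 n, padding can outweigh the per-level savings)

Standard: 729 multiplications (9^3). Strassen: 2401 multiplications (7^4, after padding to 16x16). Strassen reduces 8 recursive multiplications to 7 at each level.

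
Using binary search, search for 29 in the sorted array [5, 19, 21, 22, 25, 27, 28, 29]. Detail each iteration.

Binary search for 29 in [5, 19, 21, 22, 25, 27, 28, 29]:

lo=0, hi=7, mid=3, arr[mid]=22 -> 22 < 29, search right half
lo=4, hi=7, mid=5, arr[mid]=27 -> 27 < 29, search right half
lo=6, hi=7, mid=6, arr[mid]=28 -> 28 < 29, search right half
lo=7, hi=7, mid=7, arr[mid]=29 -> Found target at index 7!

Binary search finds 29 at index 7 after 4 comparisons. The search repeatedly halves the search space by comparing with the middle element.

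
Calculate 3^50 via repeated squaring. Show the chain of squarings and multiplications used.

Computing 3^50 by squaring (build up from 3^1; each line after the first costs one multiplication):

3^1 = 3
3^2 = (3^1)^2 = 3^2 = 9
3^3 = 3 * 3^2 = 3 * 9 = 27
3^6 = (3^3)^2 = 27^2 = 729
3^12 = (3^6)^2 = 729^2 = 531441
3^24 = (3^12)^2 = 531441^2 = 282429536481
3^25 = 3 * 3^24 = 3 * 282429536481 = 847288609443
3^50 = (3^25)^2 = 847288609443^2 = 717897987691852588770249

Result: 717897987691852588770249
Multiplications needed: 7 (7 lines after 3^1)

3^50 = 717897987691852588770249. Using exponentiation by squaring, this requires 7 multiplications. The key idea: if the exponent is even, square the half-power; if odd, multiply by the base once.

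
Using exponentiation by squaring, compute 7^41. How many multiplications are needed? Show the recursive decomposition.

Computing 7^41 by squaring (build up from 7^1; each line after the first costs one multiplication):

7^1 = 7
7^2 = (7^1)^2 = 7^2 = 49
7^4 = (7^2)^2 = 49^2 = 2401
7^5 = 7 * 7^4 = 7 * 2401 = 16807
7^10 = (7^5)^2 = 16807^2 = 282475249
7^20 = (7^10)^2 = 282475249^2 = 79792266297612001
7^40 = (7^20)^2 = 79792266297612001^2 = 6366805760909027985741435139224001
7^41 = 7 * 7^40 = 7 * 6366805760909027985741435139224001 = 44567640326363195900190045974568007

Result: 44567640326363195900190045974568007
Multiplications needed: 7 (7 lines after 7^1)

7^41 = 44567640326363195900190045974568007. Using exponentiation by squaring, this requires 7 multiplications. The key idea: if the exponent is even, square the half-power; if odd, multiply by the base once.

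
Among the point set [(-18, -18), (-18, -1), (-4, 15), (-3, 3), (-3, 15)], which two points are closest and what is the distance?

Computing all pairwise distances among 5 points:

d((-18, -18), (-18, -1)) = 17.0
d((-18, -18), (-4, 15)) = 35.8469
d((-18, -18), (-3, 3)) = 25.807
d((-18, -18), (-3, 15)) = 36.2491
d((-18, -1), (-4, 15)) = 21.2603
d((-18, -1), (-3, 3)) = 15.5242
d((-18, -1), (-3, 15)) = 21.9317
d((-4, 15), (-3, 3)) = 12.0416
d((-4, 15), (-3, 15)) = 1.0 <-- minimum
d((-3, 3), (-3, 15)) = 12.0

Closest pair: (-4, 15) and (-3, 15) with distance 1.0

The closest pair is (-4, 15) and (-3, 15) with Euclidean distance 1.0. For 5 points, brute-force pairwise comparison is shown above. For large n, the divide-and-conquer algorithm (sort by x, recurse on halves, check the dividing strip) achieves O(n log n).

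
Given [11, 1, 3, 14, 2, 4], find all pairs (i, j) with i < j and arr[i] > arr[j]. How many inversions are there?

Finding inversions in [11, 1, 3, 14, 2, 4]:

(0, 1): arr[0]=11 > arr[1]=1
(0, 2): arr[0]=11 > arr[2]=3
(0, 4): arr[0]=11 > arr[4]=2
(0, 5): arr[0]=11 > arr[5]=4
(2, 4): arr[2]=3 > arr[4]=2
(3, 4): arr[3]=14 > arr[4]=2
(3, 5): arr[3]=14 > arr[5]=4

Total inversions: 7

The array has 7 inversion(s): (0,1), (0,2), (0,4), (0,5), (2,4), (3,4), (3,5). Each pair (i,j) satisfies i < j and arr[i] > arr[j].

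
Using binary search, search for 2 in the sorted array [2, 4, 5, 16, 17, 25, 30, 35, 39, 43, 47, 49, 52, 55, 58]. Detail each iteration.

Binary search for 2 in [2, 4, 5, 16, 17, 25, 30, 35, 39, 43, 47, 49, 52, 55, 58]:

lo=0, hi=14, mid=7, arr[mid]=35 -> 35 > 2, search left half
lo=0, hi=6, mid=3, arr[mid]=16 -> 16 > 2, search left half
lo=0, hi=2, mid=1, arr[mid]=4 -> 4 > 2, search left half
lo=0, hi=0, mid=0, arr[mid]=2 -> Found target at index 0!

Binary search finds 2 at index 0 after 4 comparisons. The search repeatedly halves the search space by comparing with the middle element.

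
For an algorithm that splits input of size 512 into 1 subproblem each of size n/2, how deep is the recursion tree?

For divide and conquer with division factor 2:

Problem sizes at each level:
Level 0: 512
Level 1: 256
Level 2: 128
Level 3: 64
Level 4: 32
Level 5: 16
Level 6: 8
Level 7: 4
Level 8: 2
Level 9: 1

The root is level 0 and the size-1 base case is level 9 (the tree spans levels 0 through 9, i.e. 10 levels counting the root), so the depth is the number of divisions: log_2(512) = 9

The recursion tree depth is log_2(512) = 9. At each level, the problem size is divided by 2, so it takes 9 divisions to reduce to a base case of size 1. The algorithm makes 1 recursive call at each level.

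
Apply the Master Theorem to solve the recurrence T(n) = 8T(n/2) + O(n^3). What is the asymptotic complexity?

Master Theorem for T(n) = 8T(n/2) + O(n^3):

a = 8, b = 2, c = 3
log_b(a) = log_2(8) = 3.0000

Case 2: c = 3 = log_2(8) = 3.0000
T(n) = O(n^3 log n) = O(n^3 log n)

For T(n) = 8T(n/2) + O(n^3): log_2(8) = 3.0000. This is Case 2 of the Master Theorem (c = log_b(a), equal work at all levels), giving O(n^3 log n).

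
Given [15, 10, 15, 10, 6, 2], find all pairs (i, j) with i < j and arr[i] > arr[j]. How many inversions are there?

Finding inversions in [15, 10, 15, 10, 6, 2]:

(0, 1): arr[0]=15 > arr[1]=10
(0, 3): arr[0]=15 > arr[3]=10
(0, 4): arr[0]=15 > arr[4]=6
(0, 5): arr[0]=15 > arr[5]=2
(1, 4): arr[1]=10 > arr[4]=6
(1, 5): arr[1]=10 > arr[5]=2
(2, 3): arr[2]=15 > arr[3]=10
(2, 4): arr[2]=15 > arr[4]=6
(2, 5): arr[2]=15 > arr[5]=2
(3, 4): arr[3]=10 > arr[4]=6
(3, 5): arr[3]=10 > arr[5]=2
(4, 5): arr[4]=6 > arr[5]=2

Total inversions: 12

The array has 12 inversion(s): (0,1), (0,3), (0,4), (0,5), (1,4), (1,5), (2,3), (2,4), (2,5), (3,4), (3,5), (4,5). Each pair (i,j) satisfies i < j and arr[i] > arr[j].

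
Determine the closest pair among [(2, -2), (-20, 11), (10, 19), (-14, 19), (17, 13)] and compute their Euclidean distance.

Computing all pairwise distances among 5 points:

d((2, -2), (-20, 11)) = 25.5539
d((2, -2), (10, 19)) = 22.4722
d((2, -2), (-14, 19)) = 26.4008
d((2, -2), (17, 13)) = 21.2132
d((-20, 11), (10, 19)) = 31.0483
d((-20, 11), (-14, 19)) = 10.0
d((-20, 11), (17, 13)) = 37.054
d((10, 19), (-14, 19)) = 24.0
d((10, 19), (17, 13)) = 9.2195 <-- minimum
d((-14, 19), (17, 13)) = 31.5753

Closest pair: (10, 19) and (17, 13) with distance 9.2195

The closest pair is (10, 19) and (17, 13) with Euclidean distance 9.2195. For 5 points, brute-force pairwise comparison is shown above. For large n, the divide-and-conquer algorithm (sort by x, recurse on halves, check the dividing strip) achieves O(n log n).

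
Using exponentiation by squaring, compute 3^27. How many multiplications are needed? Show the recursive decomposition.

Computing 3^27 by squaring (build up from 3^1; each line after the first costs one multiplication):

3^1 = 3
3^2 = (3^1)^2 = 3^2 = 9
3^3 = 3 * 3^2 = 3 * 9 = 27
3^6 = (3^3)^2 = 27^2 = 729
3^12 = (3^6)^2 = 729^2 = 531441
3^13 = 3 * 3^12 = 3 * 531441 = 1594323
3^26 = (3^13)^2 = 1594323^2 = 2541865828329
3^27 = 3 * 3^26 = 3 * 2541865828329 = 7625597484987

Result: 7625597484987
Multiplications needed: 7 (7 lines after 3^1)

3^27 = 7625597484987. Using exponentiation by squaring, this requires 7 multiplications. The key idea: if the exponent is even, square the half-power; if odd, multiply by the base once.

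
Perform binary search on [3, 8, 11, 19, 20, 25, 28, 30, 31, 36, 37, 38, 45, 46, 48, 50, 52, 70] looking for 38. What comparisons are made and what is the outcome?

Binary search for 38 in [3, 8, 11, 19, 20, 25, 28, 30, 31, 36, 37, 38, 45, 46, 48, 50, 52, 70]:

lo=0, hi=17, mid=8, arr[mid]=31 -> 31 < 38, search right half
lo=9, hi=17, mid=13, arr[mid]=46 -> 46 > 38, search left half
lo=9, hi=12, mid=10, arr[mid]=37 -> 37 < 38, search right half
lo=11, hi=12, mid=11, arr[mid]=38 -> Found target at index 11!

Binary search finds 38 at index 11 after 4 comparisons. The search repeatedly halves the search space by comparing with the middle element.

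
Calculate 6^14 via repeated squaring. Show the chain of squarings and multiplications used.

Computing 6^14 by squaring (build up from 6^1; each line after the first costs one multiplication):

6^1 = 6
6^2 = (6^1)^2 = 6^2 = 36
6^3 = 6 * 6^2 = 6 * 36 = 216
6^6 = (6^3)^2 = 216^2 = 46656
6^7 = 6 * 6^6 = 6 * 46656 = 279936
6^14 = (6^7)^2 = 279936^2 = 78364164096

Result: 78364164096
Multiplications needed: 5 (5 lines after 6^1)

6^14 = 78364164096. Using exponentiation by squaring, this requires 5 multiplications. The key idea: if the exponent is even, square the half-power; if odd, multiply by the base once.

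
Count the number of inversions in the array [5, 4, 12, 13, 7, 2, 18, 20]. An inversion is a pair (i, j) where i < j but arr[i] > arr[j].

Finding inversions in [5, 4, 12, 13, 7, 2, 18, 20]:

(0, 1): arr[0]=5 > arr[1]=4
(0, 5): arr[0]=5 > arr[5]=2
(1, 5): arr[1]=4 > arr[5]=2
(2, 4): arr[2]=12 > arr[4]=7
(2, 5): arr[2]=12 > arr[5]=2
(3, 4): arr[3]=13 > arr[4]=7
(3, 5): arr[3]=13 > arr[5]=2
(4, 5): arr[4]=7 > arr[5]=2

Total inversions: 8

The array has 8 inversion(s): (0,1), (0,5), (1,5), (2,4), (2,5), (3,4), (3,5), (4,5). Each pair (i,j) satisfies i < j and arr[i] > arr[j].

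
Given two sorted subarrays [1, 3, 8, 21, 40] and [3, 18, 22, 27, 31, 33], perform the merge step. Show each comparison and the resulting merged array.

Merging process:

Compare 1 vs 3: take 1 from left. Merged: [1]
Compare 3 vs 3: take 3 from left. Merged: [1, 3]
Compare 8 vs 3: take 3 from right. Merged: [1, 3, 3]
Compare 8 vs 18: take 8 from left. Merged: [1, 3, 3, 8]
Compare 21 vs 18: take 18 from right. Merged: [1, 3, 3, 8, 18]
Compare 21 vs 22: take 21 from left. Merged: [1, 3, 3, 8, 18, 21]
Compare 40 vs 22: take 22 from right. Merged: [1, 3, 3, 8, 18, 21, 22]
Compare 40 vs 27: take 27 from right. Merged: [1, 3, 3, 8, 18, 21, 22, 27]
Compare 40 vs 31: take 31 from right. Merged: [1, 3, 3, 8, 18, 21, 22, 27, 31]
Compare 40 vs 33: take 33 from right. Merged: [1, 3, 3, 8, 18, 21, 22, 27, 31, 33]
Append remaining from left: [40]. Merged: [1, 3, 3, 8, 18, 21, 22, 27, 31, 33, 40]

Final merged array: [1, 3, 3, 8, 18, 21, 22, 27, 31, 33, 40]
Total comparisons: 10

The merged array is [1, 3, 3, 8, 18, 21, 22, 27, 31, 33, 40], requiring 10 comparisons. The merge step runs in O(n) time where n is the total number of elements.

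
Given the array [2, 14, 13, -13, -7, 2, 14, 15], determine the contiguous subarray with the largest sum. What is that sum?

Using Kadane's algorithm on [2, 14, 13, -13, -7, 2, 14, 15]:

Scanning through the array:
Position 1 (value 14): max_ending_here = 16, max_so_far = 16
Position 2 (value 13): max_ending_here = 29, max_so_far = 29
Position 3 (value -13): max_ending_here = 16, max_so_far = 29
Position 4 (value -7): max_ending_here = 9, max_so_far = 29
Position 5 (value 2): max_ending_here = 11, max_so_far = 29
Position 6 (value 14): max_ending_here = 25, max_so_far = 29
Position 7 (value 15): max_ending_here = 40, max_so_far = 40

Maximum subarray: [2, 14, 13, -13, -7, 2, 14, 15]
Maximum sum: 40

The maximum subarray is [2, 14, 13, -13, -7, 2, 14, 15] with sum 40. This subarray runs from index 0 to index 7.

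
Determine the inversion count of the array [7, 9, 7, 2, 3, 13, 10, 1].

Finding inversions in [7, 9, 7, 2, 3, 13, 10, 1]:

(0, 3): arr[0]=7 > arr[3]=2
(0, 4): arr[0]=7 > arr[4]=3
(0, 7): arr[0]=7 > arr[7]=1
(1, 2): arr[1]=9 > arr[2]=7
(1, 3): arr[1]=9 > arr[3]=2
(1, 4): arr[1]=9 > arr[4]=3
(1, 7): arr[1]=9 > arr[7]=1
(2, 3): arr[2]=7 > arr[3]=2
(2, 4): arr[2]=7 > arr[4]=3
(2, 7): arr[2]=7 > arr[7]=1
(3, 7): arr[3]=2 > arr[7]=1
(4, 7): arr[4]=3 > arr[7]=1
(5, 6): arr[5]=13 > arr[6]=10
(5, 7): arr[5]=13 > arr[7]=1
(6, 7): arr[6]=10 > arr[7]=1

Total inversions: 15

The array has 15 inversion(s): (0,3), (0,4), (0,7), (1,2), (1,3), (1,4), (1,7), (2,3), (2,4), (2,7), (3,7), (4,7), (5,6), (5,7), (6,7). Each pair (i,j) satisfies i < j and arr[i] > arr[j].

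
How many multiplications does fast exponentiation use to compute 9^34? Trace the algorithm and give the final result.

Computing 9^34 by squaring (build up from 9^1; each line after the first costs one multiplication):

9^1 = 9
9^2 = (9^1)^2 = 9^2 = 81
9^4 = (9^2)^2 = 81^2 = 6561
9^8 = (9^4)^2 = 6561^2 = 43046721
9^16 = (9^8)^2 = 43046721^2 = 1853020188851841
9^17 = 9 * 9^16 = 9 * 1853020188851841 = 16677181699666569
9^34 = (9^17)^2 = 16677181699666569^2 = 278128389443693511257285776231761

Result: 278128389443693511257285776231761
Multiplications needed: 6 (6 lines after 9^1)

9^34 = 278128389443693511257285776231761. Using exponentiation by squaring, this requires 6 multiplications. The key idea: if the exponent is even, square the half-power; if odd, multiply by the base once.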